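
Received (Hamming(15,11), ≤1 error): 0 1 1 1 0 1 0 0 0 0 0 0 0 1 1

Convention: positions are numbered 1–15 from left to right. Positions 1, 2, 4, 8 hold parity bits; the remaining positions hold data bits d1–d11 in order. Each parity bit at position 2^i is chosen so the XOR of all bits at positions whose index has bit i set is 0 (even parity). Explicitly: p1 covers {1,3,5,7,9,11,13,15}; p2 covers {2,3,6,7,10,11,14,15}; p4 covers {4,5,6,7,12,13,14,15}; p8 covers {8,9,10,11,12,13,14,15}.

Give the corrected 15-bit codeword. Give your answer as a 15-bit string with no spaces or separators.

s1 (pos 1,3,5,7,9,11,13,15): 0⊕1⊕0⊕0⊕0⊕0⊕0⊕1 = 0
s2 (pos 2,3,6,7,10,11,14,15): 1⊕1⊕1⊕0⊕0⊕0⊕1⊕1 = 1
s4 (pos 4,5,6,7,12,13,14,15): 1⊕0⊕1⊕0⊕0⊕0⊕1⊕1 = 0
s8 (pos 8,9,10,11,12,13,14,15): 0⊕0⊕0⊕0⊕0⊕0⊕1⊕1 = 0
Syndrome s8…s1 = 0010 → error at position 2.
Flip position 2: 011101000000011 → 001101000000011

001101000000011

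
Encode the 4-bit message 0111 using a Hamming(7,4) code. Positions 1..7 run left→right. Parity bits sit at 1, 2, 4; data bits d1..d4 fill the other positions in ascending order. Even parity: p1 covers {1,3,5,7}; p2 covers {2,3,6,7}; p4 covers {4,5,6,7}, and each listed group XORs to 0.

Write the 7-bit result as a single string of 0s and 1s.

Place data at non-parity positions: p1 p2 0 p4 1 1 1
p1 (pos 1,3,5,7): XOR of data positions = 0⊕1⊕1 = 0
p2 (pos 2,3,6,7): XOR of data positions = 0⊕1⊕1 = 0
p4 (pos 4,5,6,7): XOR of data positions = 1⊕1⊕1 = 1
Codeword: 0001111

0001111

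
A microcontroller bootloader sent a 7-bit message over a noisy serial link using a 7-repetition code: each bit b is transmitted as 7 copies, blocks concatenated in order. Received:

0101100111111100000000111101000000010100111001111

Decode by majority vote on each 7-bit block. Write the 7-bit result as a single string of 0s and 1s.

Block 1 (0101100): 3 ones → 0
Block 2 (1111111): 7 ones → 1
Block 3 (0000000): 0 ones → 0
Block 4 (0111101): 5 ones → 1
Block 5 (0000000): 0 ones → 0
Block 6 (1010011): 4 ones → 1
Block 7 (1001111): 5 ones → 1

0101011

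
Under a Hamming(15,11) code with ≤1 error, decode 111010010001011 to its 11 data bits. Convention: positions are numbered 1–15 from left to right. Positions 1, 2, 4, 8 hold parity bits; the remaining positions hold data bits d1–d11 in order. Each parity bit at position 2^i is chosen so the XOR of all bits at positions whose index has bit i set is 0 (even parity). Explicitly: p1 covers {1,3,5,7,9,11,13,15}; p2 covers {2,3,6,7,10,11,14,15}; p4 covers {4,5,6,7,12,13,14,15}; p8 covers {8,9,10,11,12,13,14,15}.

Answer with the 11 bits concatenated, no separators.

s1 (pos 1,3,5,7,9,11,13,15): 1⊕1⊕1⊕0⊕0⊕0⊕0⊕1 = 0
s2 (pos 2,3,6,7,10,11,14,15): 1⊕1⊕0⊕0⊕0⊕0⊕1⊕1 = 0
s4 (pos 4,5,6,7,12,13,14,15): 0⊕1⊕0⊕0⊕1⊕0⊕1⊕1 = 0
s8 (pos 8,9,10,11,12,13,14,15): 1⊕0⊕0⊕0⊕1⊕0⊕1⊕1 = 0
Syndrome s8…s1 = 0000 → no error.
Read data bits from positions 3,5,6,7,9,10,11,12,13,14,15: 11000001011

11000001011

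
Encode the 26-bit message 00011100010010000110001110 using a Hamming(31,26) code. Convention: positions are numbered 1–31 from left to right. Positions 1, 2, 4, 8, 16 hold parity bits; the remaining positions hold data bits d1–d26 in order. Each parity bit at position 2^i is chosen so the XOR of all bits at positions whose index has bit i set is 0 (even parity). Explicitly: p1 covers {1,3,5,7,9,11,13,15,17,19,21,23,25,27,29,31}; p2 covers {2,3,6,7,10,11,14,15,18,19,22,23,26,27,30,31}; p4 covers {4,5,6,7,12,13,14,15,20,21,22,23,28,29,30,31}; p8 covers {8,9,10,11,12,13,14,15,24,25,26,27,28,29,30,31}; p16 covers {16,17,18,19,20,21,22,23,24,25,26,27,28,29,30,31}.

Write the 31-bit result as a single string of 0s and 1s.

Place data at non-parity positions: p1 p2 0 p4 0 0 1 p8 1 1 0 0 0 1 0 p16 0 1 0 0 0 0 1 1 0 0 0 1 1 1 0
p1 (pos 1,3,5,7,9,11,13,15,17,19,21,23,25,27,29,31): XOR of data positions = 0⊕0⊕1⊕1⊕0⊕0⊕0⊕0⊕0⊕0⊕1⊕0⊕0⊕1⊕0 = 0
p2 (pos 2,3,6,7,10,11,14,15,18,19,22,23,26,27,30,31): XOR of data positions = 0⊕0⊕1⊕1⊕0⊕1⊕0⊕1⊕0⊕0⊕1⊕0⊕0⊕1⊕0 = 0
p4 (pos 4,5,6,7,12,13,14,15,20,21,22,23,28,29,30,31): XOR of data positions = 0⊕0⊕1⊕0⊕0⊕1⊕0⊕0⊕0⊕0⊕1⊕1⊕1⊕1⊕0 = 0
p8 (pos 8,9,10,11,12,13,14,15,24,25,26,27,28,29,30,31): XOR of data positions = 1⊕1⊕0⊕0⊕0⊕1⊕0⊕1⊕0⊕0⊕0⊕1⊕1⊕1⊕0 = 1
p16 (pos 16,17,18,19,20,21,22,23,24,25,26,27,28,29,30,31): XOR of data positions = 0⊕1⊕0⊕0⊕0⊕0⊕1⊕1⊕0⊕0⊕0⊕1⊕1⊕1⊕0 = 0
Codeword: 0000001111000100010000110001110

0000001111000100010000110001110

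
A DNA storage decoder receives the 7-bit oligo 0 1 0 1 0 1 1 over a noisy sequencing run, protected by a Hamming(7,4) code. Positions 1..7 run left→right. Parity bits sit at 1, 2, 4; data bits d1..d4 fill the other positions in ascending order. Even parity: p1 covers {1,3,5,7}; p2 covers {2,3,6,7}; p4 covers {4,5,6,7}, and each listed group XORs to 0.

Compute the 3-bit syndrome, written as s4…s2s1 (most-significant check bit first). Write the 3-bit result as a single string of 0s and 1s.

111

s1 (pos 1,3,5,7): 0⊕0⊕0⊕1 = 1
s2 (pos 2,3,6,7): 1⊕0⊕1⊕1 = 1
s4 (pos 4,5,6,7): 1⊕0⊕1⊕1 = 1
Syndrome s4…s1 = 111 → error at position 7.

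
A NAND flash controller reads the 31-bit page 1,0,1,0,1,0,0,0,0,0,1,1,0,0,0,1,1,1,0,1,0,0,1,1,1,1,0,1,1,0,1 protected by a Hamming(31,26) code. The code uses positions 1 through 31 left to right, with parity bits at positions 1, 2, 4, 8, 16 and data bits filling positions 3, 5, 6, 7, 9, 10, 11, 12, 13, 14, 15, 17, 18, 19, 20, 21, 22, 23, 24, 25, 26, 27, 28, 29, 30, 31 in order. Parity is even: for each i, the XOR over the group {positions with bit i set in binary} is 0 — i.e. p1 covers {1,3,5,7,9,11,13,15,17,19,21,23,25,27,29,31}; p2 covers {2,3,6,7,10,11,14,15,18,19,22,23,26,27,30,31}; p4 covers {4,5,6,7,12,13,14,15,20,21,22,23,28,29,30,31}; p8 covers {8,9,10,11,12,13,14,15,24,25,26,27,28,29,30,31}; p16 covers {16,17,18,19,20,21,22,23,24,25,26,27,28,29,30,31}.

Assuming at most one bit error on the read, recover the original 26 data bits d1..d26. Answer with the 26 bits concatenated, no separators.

s1 (pos 1,3,5,7,9,11,13,15,17,19,21,23,25,27,29,31): 1⊕1⊕1⊕0⊕0⊕1⊕0⊕0⊕1⊕0⊕0⊕1⊕1⊕0⊕1⊕1 = 1
s2 (pos 2,3,6,7,10,11,14,15,18,19,22,23,26,27,30,31): 0⊕1⊕0⊕0⊕0⊕1⊕0⊕0⊕1⊕0⊕0⊕1⊕1⊕0⊕0⊕1 = 0
s4 (pos 4,5,6,7,12,13,14,15,20,21,22,23,28,29,30,31): 0⊕1⊕0⊕0⊕1⊕0⊕0⊕0⊕1⊕0⊕0⊕1⊕1⊕1⊕0⊕1 = 1
s8 (pos 8,9,10,11,12,13,14,15,24,25,26,27,28,29,30,31): 0⊕0⊕0⊕1⊕1⊕0⊕0⊕0⊕1⊕1⊕1⊕0⊕1⊕1⊕0⊕1 = 0
s16 (pos 16,17,18,19,20,21,22,23,24,25,26,27,28,29,30,31): 1⊕1⊕1⊕0⊕1⊕0⊕0⊕1⊕1⊕1⊕1⊕0⊕1⊕1⊕0⊕1 = 1
Syndrome s16…s1 = 10101 → error at position 21.
Flip position 21: 1010100000110001110100111101101 → 1010100000110001110110111101101
Read data bits from positions 3,5,6,7,9,10,11,12,13,14,15,17,18,19,20,21,22,23,24,25,26,27,28,29,30,31: 11000011000110110111101101

11000011000110110111101101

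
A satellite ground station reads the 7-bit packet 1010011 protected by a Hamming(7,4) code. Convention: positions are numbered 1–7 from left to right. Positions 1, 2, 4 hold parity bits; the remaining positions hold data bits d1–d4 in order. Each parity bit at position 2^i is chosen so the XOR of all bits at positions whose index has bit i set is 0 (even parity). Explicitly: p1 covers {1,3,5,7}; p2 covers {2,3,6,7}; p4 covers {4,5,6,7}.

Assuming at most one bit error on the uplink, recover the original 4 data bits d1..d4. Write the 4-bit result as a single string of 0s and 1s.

0011

s1 (pos 1,3,5,7): 1⊕1⊕0⊕1 = 1
s2 (pos 2,3,6,7): 0⊕1⊕1⊕1 = 1
s4 (pos 4,5,6,7): 0⊕0⊕1⊕1 = 0
Syndrome s4…s1 = 011 → error at position 3.
Flip position 3: 1010011 → 1000011
Read data bits from positions 3,5,6,7: 0011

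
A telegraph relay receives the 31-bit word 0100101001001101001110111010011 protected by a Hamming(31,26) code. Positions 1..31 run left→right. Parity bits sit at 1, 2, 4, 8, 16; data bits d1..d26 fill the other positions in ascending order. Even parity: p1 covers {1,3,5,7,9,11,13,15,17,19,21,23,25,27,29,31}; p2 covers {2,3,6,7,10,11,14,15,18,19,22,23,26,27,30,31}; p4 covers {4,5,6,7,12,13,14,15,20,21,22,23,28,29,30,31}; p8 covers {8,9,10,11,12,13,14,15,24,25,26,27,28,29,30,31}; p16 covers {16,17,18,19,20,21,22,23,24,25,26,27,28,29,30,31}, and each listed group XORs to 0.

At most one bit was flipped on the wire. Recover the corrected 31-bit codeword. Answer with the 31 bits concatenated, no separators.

s1 (pos 1,3,5,7,9,11,13,15,17,19,21,23,25,27,29,31): 0⊕0⊕1⊕1⊕0⊕0⊕1⊕0⊕0⊕1⊕1⊕1⊕1⊕1⊕0⊕1 = 1
s2 (pos 2,3,6,7,10,11,14,15,18,19,22,23,26,27,30,31): 1⊕0⊕0⊕1⊕1⊕0⊕1⊕0⊕0⊕1⊕0⊕1⊕0⊕1⊕1⊕1 = 1
s4 (pos 4,5,6,7,12,13,14,15,20,21,22,23,28,29,30,31): 0⊕1⊕0⊕1⊕0⊕1⊕1⊕0⊕1⊕1⊕0⊕1⊕0⊕0⊕1⊕1 = 1
s8 (pos 8,9,10,11,12,13,14,15,24,25,26,27,28,29,30,31): 0⊕0⊕1⊕0⊕0⊕1⊕1⊕0⊕1⊕1⊕0⊕1⊕0⊕0⊕1⊕1 = 0
s16 (pos 16,17,18,19,20,21,22,23,24,25,26,27,28,29,30,31): 1⊕0⊕0⊕1⊕1⊕1⊕0⊕1⊕1⊕1⊕0⊕1⊕0⊕0⊕1⊕1 = 0
Syndrome s16…s1 = 00111 → error at position 7.
Flip position 7: 0100101001001101001110111010011 → 0100100001001101001110111010011

0100100001001101001110111010011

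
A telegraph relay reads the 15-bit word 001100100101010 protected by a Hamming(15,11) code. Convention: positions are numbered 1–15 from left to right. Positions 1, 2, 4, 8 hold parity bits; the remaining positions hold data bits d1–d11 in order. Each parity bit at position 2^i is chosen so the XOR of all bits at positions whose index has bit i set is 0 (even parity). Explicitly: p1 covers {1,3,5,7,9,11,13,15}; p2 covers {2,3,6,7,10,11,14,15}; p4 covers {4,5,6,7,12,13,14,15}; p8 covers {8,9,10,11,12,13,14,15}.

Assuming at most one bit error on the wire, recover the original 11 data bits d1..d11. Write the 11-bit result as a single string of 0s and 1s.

10010101010

s1 (pos 1,3,5,7,9,11,13,15): 0⊕1⊕0⊕1⊕0⊕0⊕0⊕0 = 0
s2 (pos 2,3,6,7,10,11,14,15): 0⊕1⊕0⊕1⊕1⊕0⊕1⊕0 = 0
s4 (pos 4,5,6,7,12,13,14,15): 1⊕0⊕0⊕1⊕1⊕0⊕1⊕0 = 0
s8 (pos 8,9,10,11,12,13,14,15): 0⊕0⊕1⊕0⊕1⊕0⊕1⊕0 = 1
Syndrome s8…s1 = 1000 → error at position 8.
Flip position 8: 001100100101010 → 001100110101010
Read data bits from positions 3,5,6,7,9,10,11,12,13,14,15: 10010101010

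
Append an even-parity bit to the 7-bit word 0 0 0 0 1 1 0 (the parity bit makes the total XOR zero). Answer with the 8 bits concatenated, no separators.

XOR of the 7 data bits: 0⊕0⊕0⊕0⊕1⊕1⊕0 = 0
Parity bit = 0 (so all 8 bits XOR to 0).

00001100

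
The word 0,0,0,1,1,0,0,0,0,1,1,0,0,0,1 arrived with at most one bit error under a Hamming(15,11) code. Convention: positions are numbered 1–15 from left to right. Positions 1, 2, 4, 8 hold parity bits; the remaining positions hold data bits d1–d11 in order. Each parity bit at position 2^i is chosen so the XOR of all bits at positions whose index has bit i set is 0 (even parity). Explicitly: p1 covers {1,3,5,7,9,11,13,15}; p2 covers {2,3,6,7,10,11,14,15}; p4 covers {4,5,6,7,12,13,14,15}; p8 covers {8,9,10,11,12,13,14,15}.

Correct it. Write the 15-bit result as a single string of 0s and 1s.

s1 (pos 1,3,5,7,9,11,13,15): 0⊕0⊕1⊕0⊕0⊕1⊕0⊕1 = 1
s2 (pos 2,3,6,7,10,11,14,15): 0⊕0⊕0⊕0⊕1⊕1⊕0⊕1 = 1
s4 (pos 4,5,6,7,12,13,14,15): 1⊕1⊕0⊕0⊕0⊕0⊕0⊕1 = 1
s8 (pos 8,9,10,11,12,13,14,15): 0⊕0⊕1⊕1⊕0⊕0⊕0⊕1 = 1
Syndrome s8…s1 = 1111 → error at position 15.
Flip position 15: 000110000110001 → 000110000110000

000110000110000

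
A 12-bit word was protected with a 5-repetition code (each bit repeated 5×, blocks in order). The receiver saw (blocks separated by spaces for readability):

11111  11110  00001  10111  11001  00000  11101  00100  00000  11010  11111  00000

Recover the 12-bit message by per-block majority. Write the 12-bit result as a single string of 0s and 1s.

110110100110

Block 1 (11111): 5 ones → 1
Block 2 (11110): 4 ones → 1
Block 3 (00001): 1 one → 0
Block 4 (10111): 4 ones → 1
Block 5 (11001): 3 ones → 1
Block 6 (00000): 0 ones → 0
Block 7 (11101): 4 ones → 1
Block 8 (00100): 1 one → 0
Block 9 (00000): 0 ones → 0
Block 10 (11010): 3 ones → 1
Block 11 (11111): 5 ones → 1
Block 12 (00000): 0 ones → 0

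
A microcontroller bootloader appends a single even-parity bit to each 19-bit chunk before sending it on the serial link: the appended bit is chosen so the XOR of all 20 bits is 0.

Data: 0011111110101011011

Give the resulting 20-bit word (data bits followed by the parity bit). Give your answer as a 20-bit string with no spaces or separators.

00111111101010110111

XOR of the 19 data bits: 0⊕0⊕1⊕1⊕1⊕1⊕1⊕1⊕1⊕0⊕1⊕0⊕1⊕0⊕1⊕1⊕0⊕1⊕1 = 1
Parity bit = 1 (so all 20 bits XOR to 0).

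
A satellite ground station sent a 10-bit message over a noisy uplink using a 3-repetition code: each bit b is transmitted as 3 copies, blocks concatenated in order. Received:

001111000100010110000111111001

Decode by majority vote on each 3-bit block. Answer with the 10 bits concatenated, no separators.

Block 1 (001): 1 one → 0
Block 2 (111): 3 ones → 1
Block 3 (000): 0 ones → 0
Block 4 (100): 1 one → 0
Block 5 (010): 1 one → 0
Block 6 (110): 2 ones → 1
Block 7 (000): 0 ones → 0
Block 8 (111): 3 ones → 1
Block 9 (111): 3 ones → 1
Block 10 (001): 1 one → 0

0100010110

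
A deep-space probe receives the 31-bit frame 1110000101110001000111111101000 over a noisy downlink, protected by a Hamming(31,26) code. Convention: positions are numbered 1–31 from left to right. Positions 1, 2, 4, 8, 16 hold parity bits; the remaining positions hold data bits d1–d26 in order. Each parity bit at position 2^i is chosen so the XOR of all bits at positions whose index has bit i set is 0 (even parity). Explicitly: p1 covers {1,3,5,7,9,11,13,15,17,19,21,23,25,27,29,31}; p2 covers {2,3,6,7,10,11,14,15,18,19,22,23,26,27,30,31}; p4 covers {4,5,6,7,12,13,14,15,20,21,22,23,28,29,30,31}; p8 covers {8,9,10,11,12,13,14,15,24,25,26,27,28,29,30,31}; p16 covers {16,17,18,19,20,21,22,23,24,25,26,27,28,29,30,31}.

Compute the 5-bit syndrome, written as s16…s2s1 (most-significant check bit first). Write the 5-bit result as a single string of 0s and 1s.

10010

s1 (pos 1,3,5,7,9,11,13,15,17,19,21,23,25,27,29,31): 1⊕1⊕0⊕0⊕0⊕1⊕0⊕0⊕0⊕0⊕1⊕1⊕1⊕0⊕0⊕0 = 0
s2 (pos 2,3,6,7,10,11,14,15,18,19,22,23,26,27,30,31): 1⊕1⊕0⊕0⊕1⊕1⊕0⊕0⊕0⊕0⊕1⊕1⊕1⊕0⊕0⊕0 = 1
s4 (pos 4,5,6,7,12,13,14,15,20,21,22,23,28,29,30,31): 0⊕0⊕0⊕0⊕1⊕0⊕0⊕0⊕1⊕1⊕1⊕1⊕1⊕0⊕0⊕0 = 0
s8 (pos 8,9,10,11,12,13,14,15,24,25,26,27,28,29,30,31): 1⊕0⊕1⊕1⊕1⊕0⊕0⊕0⊕1⊕1⊕1⊕0⊕1⊕0⊕0⊕0 = 0
s16 (pos 16,17,18,19,20,21,22,23,24,25,26,27,28,29,30,31): 1⊕0⊕0⊕0⊕1⊕1⊕1⊕1⊕1⊕1⊕1⊕0⊕1⊕0⊕0⊕0 = 1
Syndrome s16…s1 = 10010 → error at position 18.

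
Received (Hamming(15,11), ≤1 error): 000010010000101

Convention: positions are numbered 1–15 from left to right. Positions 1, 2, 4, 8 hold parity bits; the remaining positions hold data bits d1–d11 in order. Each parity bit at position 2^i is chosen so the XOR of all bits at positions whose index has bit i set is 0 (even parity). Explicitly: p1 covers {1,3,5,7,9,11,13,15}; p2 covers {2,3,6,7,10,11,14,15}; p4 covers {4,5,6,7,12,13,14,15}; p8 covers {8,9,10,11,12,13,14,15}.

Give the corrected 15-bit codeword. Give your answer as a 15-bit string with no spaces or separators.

s1 (pos 1,3,5,7,9,11,13,15): 0⊕0⊕1⊕0⊕0⊕0⊕1⊕1 = 1
s2 (pos 2,3,6,7,10,11,14,15): 0⊕0⊕0⊕0⊕0⊕0⊕0⊕1 = 1
s4 (pos 4,5,6,7,12,13,14,15): 0⊕1⊕0⊕0⊕0⊕1⊕0⊕1 = 1
s8 (pos 8,9,10,11,12,13,14,15): 1⊕0⊕0⊕0⊕0⊕1⊕0⊕1 = 1
Syndrome s8…s1 = 1111 → error at position 15.
Flip position 15: 000010010000101 → 000010010000100

000010010000100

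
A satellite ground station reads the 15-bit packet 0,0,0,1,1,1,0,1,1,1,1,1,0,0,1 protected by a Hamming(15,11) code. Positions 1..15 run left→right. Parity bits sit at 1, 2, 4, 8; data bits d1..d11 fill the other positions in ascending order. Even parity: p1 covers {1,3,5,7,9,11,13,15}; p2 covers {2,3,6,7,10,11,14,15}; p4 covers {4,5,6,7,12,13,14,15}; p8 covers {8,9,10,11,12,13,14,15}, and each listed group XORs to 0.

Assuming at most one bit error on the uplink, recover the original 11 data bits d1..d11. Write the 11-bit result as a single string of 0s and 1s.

01101111001

s1 (pos 1,3,5,7,9,11,13,15): 0⊕0⊕1⊕0⊕1⊕1⊕0⊕1 = 0
s2 (pos 2,3,6,7,10,11,14,15): 0⊕0⊕1⊕0⊕1⊕1⊕0⊕1 = 0
s4 (pos 4,5,6,7,12,13,14,15): 1⊕1⊕1⊕0⊕1⊕0⊕0⊕1 = 1
s8 (pos 8,9,10,11,12,13,14,15): 1⊕1⊕1⊕1⊕1⊕0⊕0⊕1 = 0
Syndrome s8…s1 = 0100 → error at position 4.
Flip position 4: 000111011111001 → 000011011111001
Read data bits from positions 3,5,6,7,9,10,11,12,13,14,15: 01101111001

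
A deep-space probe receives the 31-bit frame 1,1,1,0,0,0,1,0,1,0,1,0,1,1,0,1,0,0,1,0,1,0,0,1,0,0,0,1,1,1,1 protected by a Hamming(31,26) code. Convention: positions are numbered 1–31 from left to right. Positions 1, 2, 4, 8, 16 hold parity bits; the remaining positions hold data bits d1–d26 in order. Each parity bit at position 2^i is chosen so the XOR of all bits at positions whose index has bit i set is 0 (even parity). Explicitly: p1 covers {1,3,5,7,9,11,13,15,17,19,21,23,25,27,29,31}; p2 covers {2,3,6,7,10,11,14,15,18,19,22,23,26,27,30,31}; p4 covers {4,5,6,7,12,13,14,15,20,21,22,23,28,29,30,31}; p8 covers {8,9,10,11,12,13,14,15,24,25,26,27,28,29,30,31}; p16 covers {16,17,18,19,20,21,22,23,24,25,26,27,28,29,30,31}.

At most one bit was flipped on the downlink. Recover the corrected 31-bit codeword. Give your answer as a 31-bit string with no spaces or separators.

1110001110101101001010010001111

s1 (pos 1,3,5,7,9,11,13,15,17,19,21,23,25,27,29,31): 1⊕1⊕0⊕1⊕1⊕1⊕1⊕0⊕0⊕1⊕1⊕0⊕0⊕0⊕1⊕1 = 0
s2 (pos 2,3,6,7,10,11,14,15,18,19,22,23,26,27,30,31): 1⊕1⊕0⊕1⊕0⊕1⊕1⊕0⊕0⊕1⊕0⊕0⊕0⊕0⊕1⊕1 = 0
s4 (pos 4,5,6,7,12,13,14,15,20,21,22,23,28,29,30,31): 0⊕0⊕0⊕1⊕0⊕1⊕1⊕0⊕0⊕1⊕0⊕0⊕1⊕1⊕1⊕1 = 0
s8 (pos 8,9,10,11,12,13,14,15,24,25,26,27,28,29,30,31): 0⊕1⊕0⊕1⊕0⊕1⊕1⊕0⊕1⊕0⊕0⊕0⊕1⊕1⊕1⊕1 = 1
s16 (pos 16,17,18,19,20,21,22,23,24,25,26,27,28,29,30,31): 1⊕0⊕0⊕1⊕0⊕1⊕0⊕0⊕1⊕0⊕0⊕0⊕1⊕1⊕1⊕1 = 0
Syndrome s16…s1 = 01000 → error at position 8.
Flip position 8: 1110001010101101001010010001111 → 1110001110101101001010010001111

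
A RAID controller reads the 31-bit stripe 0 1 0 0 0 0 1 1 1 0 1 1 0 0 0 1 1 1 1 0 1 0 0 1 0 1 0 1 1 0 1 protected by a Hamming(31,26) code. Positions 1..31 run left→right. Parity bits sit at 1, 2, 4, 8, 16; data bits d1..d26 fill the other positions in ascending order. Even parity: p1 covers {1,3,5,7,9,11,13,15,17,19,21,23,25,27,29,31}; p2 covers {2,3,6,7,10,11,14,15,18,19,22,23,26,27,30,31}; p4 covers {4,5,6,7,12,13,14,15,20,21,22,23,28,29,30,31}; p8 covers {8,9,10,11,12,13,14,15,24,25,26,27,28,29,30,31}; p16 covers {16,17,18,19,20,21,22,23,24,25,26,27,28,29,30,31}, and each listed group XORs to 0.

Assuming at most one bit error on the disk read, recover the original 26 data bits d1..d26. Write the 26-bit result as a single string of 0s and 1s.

00011111000111010010101101

s1 (pos 1,3,5,7,9,11,13,15,17,19,21,23,25,27,29,31): 0⊕0⊕0⊕1⊕1⊕1⊕0⊕0⊕1⊕1⊕1⊕0⊕0⊕0⊕1⊕1 = 0
s2 (pos 2,3,6,7,10,11,14,15,18,19,22,23,26,27,30,31): 1⊕0⊕0⊕1⊕0⊕1⊕0⊕0⊕1⊕1⊕0⊕0⊕1⊕0⊕0⊕1 = 1
s4 (pos 4,5,6,7,12,13,14,15,20,21,22,23,28,29,30,31): 0⊕0⊕0⊕1⊕1⊕0⊕0⊕0⊕0⊕1⊕0⊕0⊕1⊕1⊕0⊕1 = 0
s8 (pos 8,9,10,11,12,13,14,15,24,25,26,27,28,29,30,31): 1⊕1⊕0⊕1⊕1⊕0⊕0⊕0⊕1⊕0⊕1⊕0⊕1⊕1⊕0⊕1 = 1
s16 (pos 16,17,18,19,20,21,22,23,24,25,26,27,28,29,30,31): 1⊕1⊕1⊕1⊕0⊕1⊕0⊕0⊕1⊕0⊕1⊕0⊕1⊕1⊕0⊕1 = 0
Syndrome s16…s1 = 01010 → error at position 10.
Flip position 10: 0100001110110001111010010101101 → 0100001111110001111010010101101
Read data bits from positions 3,5,6,7,9,10,11,12,13,14,15,17,18,19,20,21,22,23,24,25,26,27,28,29,30,31: 00011111000111010010101101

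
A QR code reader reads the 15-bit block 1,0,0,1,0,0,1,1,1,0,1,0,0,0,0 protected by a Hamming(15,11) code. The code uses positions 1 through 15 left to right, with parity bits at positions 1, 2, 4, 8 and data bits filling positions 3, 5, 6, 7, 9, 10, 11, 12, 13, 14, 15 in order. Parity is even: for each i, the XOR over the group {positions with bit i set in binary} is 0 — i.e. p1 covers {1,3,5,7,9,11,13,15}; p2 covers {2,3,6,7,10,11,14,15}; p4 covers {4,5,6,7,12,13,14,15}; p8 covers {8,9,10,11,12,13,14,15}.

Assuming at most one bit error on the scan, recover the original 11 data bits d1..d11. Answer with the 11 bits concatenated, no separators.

00011010000

s1 (pos 1,3,5,7,9,11,13,15): 1⊕0⊕0⊕1⊕1⊕1⊕0⊕0 = 0
s2 (pos 2,3,6,7,10,11,14,15): 0⊕0⊕0⊕1⊕0⊕1⊕0⊕0 = 0
s4 (pos 4,5,6,7,12,13,14,15): 1⊕0⊕0⊕1⊕0⊕0⊕0⊕0 = 0
s8 (pos 8,9,10,11,12,13,14,15): 1⊕1⊕0⊕1⊕0⊕0⊕0⊕0 = 1
Syndrome s8…s1 = 1000 → error at position 8.
Flip position 8: 100100111010000 → 100100101010000
Read data bits from positions 3,5,6,7,9,10,11,12,13,14,15: 00011010000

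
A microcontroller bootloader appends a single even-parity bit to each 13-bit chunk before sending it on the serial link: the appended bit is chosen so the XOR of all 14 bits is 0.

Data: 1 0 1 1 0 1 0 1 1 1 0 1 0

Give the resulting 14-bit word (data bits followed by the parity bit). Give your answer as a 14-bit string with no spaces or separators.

10110101110100

XOR of the 13 data bits: 1⊕0⊕1⊕1⊕0⊕1⊕0⊕1⊕1⊕1⊕0⊕1⊕0 = 0
Parity bit = 0 (so all 14 bits XOR to 0).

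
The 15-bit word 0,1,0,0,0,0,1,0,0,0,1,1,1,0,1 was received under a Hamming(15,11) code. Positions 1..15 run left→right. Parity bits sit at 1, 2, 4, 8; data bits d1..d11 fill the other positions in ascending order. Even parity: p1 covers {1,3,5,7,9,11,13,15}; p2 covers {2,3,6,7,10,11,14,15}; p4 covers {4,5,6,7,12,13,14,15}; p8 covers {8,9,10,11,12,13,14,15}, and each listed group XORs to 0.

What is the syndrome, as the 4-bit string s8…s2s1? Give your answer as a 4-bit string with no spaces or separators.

0000

s1 (pos 1,3,5,7,9,11,13,15): 0⊕0⊕0⊕1⊕0⊕1⊕1⊕1 = 0
s2 (pos 2,3,6,7,10,11,14,15): 1⊕0⊕0⊕1⊕0⊕1⊕0⊕1 = 0
s4 (pos 4,5,6,7,12,13,14,15): 0⊕0⊕0⊕1⊕1⊕1⊕0⊕1 = 0
s8 (pos 8,9,10,11,12,13,14,15): 0⊕0⊕0⊕1⊕1⊕1⊕0⊕1 = 0
Syndrome s8…s1 = 0000 → no error.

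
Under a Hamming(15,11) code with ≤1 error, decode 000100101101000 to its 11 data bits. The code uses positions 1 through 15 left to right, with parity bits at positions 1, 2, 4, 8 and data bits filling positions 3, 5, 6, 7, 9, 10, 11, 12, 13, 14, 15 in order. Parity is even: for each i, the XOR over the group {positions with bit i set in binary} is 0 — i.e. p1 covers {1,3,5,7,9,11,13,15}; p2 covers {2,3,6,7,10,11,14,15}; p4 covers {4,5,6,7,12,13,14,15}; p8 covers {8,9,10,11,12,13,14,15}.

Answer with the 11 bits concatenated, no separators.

s1 (pos 1,3,5,7,9,11,13,15): 0⊕0⊕0⊕1⊕1⊕0⊕0⊕0 = 0
s2 (pos 2,3,6,7,10,11,14,15): 0⊕0⊕0⊕1⊕1⊕0⊕0⊕0 = 0
s4 (pos 4,5,6,7,12,13,14,15): 1⊕0⊕0⊕1⊕1⊕0⊕0⊕0 = 1
s8 (pos 8,9,10,11,12,13,14,15): 0⊕1⊕1⊕0⊕1⊕0⊕0⊕0 = 1
Syndrome s8…s1 = 1100 → error at position 12.
Flip position 12: 000100101101000 → 000100101100000
Read data bits from positions 3,5,6,7,9,10,11,12,13,14,15: 00011100000

00011100000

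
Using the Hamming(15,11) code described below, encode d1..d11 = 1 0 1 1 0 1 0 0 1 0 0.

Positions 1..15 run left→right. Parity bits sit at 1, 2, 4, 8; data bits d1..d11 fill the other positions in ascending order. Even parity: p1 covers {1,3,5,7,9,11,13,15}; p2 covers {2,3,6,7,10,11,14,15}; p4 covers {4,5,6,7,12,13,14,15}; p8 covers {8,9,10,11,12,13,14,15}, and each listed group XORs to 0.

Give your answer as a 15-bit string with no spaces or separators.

101101100100100

Place data at non-parity positions: p1 p2 1 p4 0 1 1 p8 0 1 0 0 1 0 0
p1 (pos 1,3,5,7,9,11,13,15): XOR of data positions = 1⊕0⊕1⊕0⊕0⊕1⊕0 = 1
p2 (pos 2,3,6,7,10,11,14,15): XOR of data positions = 1⊕1⊕1⊕1⊕0⊕0⊕0 = 0
p4 (pos 4,5,6,7,12,13,14,15): XOR of data positions = 0⊕1⊕1⊕0⊕1⊕0⊕0 = 1
p8 (pos 8,9,10,11,12,13,14,15): XOR of data positions = 0⊕1⊕0⊕0⊕1⊕0⊕0 = 0
Codeword: 101101100100100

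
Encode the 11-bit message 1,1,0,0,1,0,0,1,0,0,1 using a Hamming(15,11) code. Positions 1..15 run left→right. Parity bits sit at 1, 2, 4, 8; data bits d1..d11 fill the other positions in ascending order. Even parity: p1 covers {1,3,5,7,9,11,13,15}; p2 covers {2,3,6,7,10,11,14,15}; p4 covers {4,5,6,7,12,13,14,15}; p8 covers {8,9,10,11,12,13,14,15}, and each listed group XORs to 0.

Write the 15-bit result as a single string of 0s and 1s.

001110011001001

Place data at non-parity positions: p1 p2 1 p4 1 0 0 p8 1 0 0 1 0 0 1
p1 (pos 1,3,5,7,9,11,13,15): XOR of data positions = 1⊕1⊕0⊕1⊕0⊕0⊕1 = 0
p2 (pos 2,3,6,7,10,11,14,15): XOR of data positions = 1⊕0⊕0⊕0⊕0⊕0⊕1 = 0
p4 (pos 4,5,6,7,12,13,14,15): XOR of data positions = 1⊕0⊕0⊕1⊕0⊕0⊕1 = 1
p8 (pos 8,9,10,11,12,13,14,15): XOR of data positions = 1⊕0⊕0⊕1⊕0⊕0⊕1 = 1
Codeword: 001110011001001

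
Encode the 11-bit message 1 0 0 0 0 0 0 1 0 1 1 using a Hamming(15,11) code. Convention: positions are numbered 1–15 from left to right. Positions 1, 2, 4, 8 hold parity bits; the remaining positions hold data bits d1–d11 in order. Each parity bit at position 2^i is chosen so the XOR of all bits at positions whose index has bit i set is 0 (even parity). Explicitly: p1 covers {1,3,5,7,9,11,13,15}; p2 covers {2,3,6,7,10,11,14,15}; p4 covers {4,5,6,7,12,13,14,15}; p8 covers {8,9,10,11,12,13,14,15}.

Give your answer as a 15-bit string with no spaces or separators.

011100010001011

Place data at non-parity positions: p1 p2 1 p4 0 0 0 p8 0 0 0 1 0 1 1
p1 (pos 1,3,5,7,9,11,13,15): XOR of data positions = 1⊕0⊕0⊕0⊕0⊕0⊕1 = 0
p2 (pos 2,3,6,7,10,11,14,15): XOR of data positions = 1⊕0⊕0⊕0⊕0⊕1⊕1 = 1
p4 (pos 4,5,6,7,12,13,14,15): XOR of data positions = 0⊕0⊕0⊕1⊕0⊕1⊕1 = 1
p8 (pos 8,9,10,11,12,13,14,15): XOR of data positions = 0⊕0⊕0⊕1⊕0⊕1⊕1 = 1
Codeword: 011100010001011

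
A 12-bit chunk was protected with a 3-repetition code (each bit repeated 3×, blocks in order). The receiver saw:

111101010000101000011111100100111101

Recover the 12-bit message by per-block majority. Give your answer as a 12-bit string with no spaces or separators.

Block 1 (111): 3 ones → 1
Block 2 (101): 2 ones → 1
Block 3 (010): 1 one → 0
Block 4 (000): 0 ones → 0
Block 5 (101): 2 ones → 1
Block 6 (000): 0 ones → 0
Block 7 (011): 2 ones → 1
Block 8 (111): 3 ones → 1
Block 9 (100): 1 one → 0
Block 10 (100): 1 one → 0
Block 11 (111): 3 ones → 1
Block 12 (101): 2 ones → 1

110010110011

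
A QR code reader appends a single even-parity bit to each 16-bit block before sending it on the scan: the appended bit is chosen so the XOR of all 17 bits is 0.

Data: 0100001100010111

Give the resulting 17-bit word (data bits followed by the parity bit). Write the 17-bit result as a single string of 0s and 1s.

XOR of the 16 data bits: 0⊕1⊕0⊕0⊕0⊕0⊕1⊕1⊕0⊕0⊕0⊕1⊕0⊕1⊕1⊕1 = 1
Parity bit = 1 (so all 17 bits XOR to 0).

01000011000101111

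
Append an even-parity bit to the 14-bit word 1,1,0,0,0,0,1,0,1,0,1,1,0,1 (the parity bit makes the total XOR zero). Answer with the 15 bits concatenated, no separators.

110000101011011

XOR of the 14 data bits: 1⊕1⊕0⊕0⊕0⊕0⊕1⊕0⊕1⊕0⊕1⊕1⊕0⊕1 = 1
Parity bit = 1 (so all 15 bits XOR to 0).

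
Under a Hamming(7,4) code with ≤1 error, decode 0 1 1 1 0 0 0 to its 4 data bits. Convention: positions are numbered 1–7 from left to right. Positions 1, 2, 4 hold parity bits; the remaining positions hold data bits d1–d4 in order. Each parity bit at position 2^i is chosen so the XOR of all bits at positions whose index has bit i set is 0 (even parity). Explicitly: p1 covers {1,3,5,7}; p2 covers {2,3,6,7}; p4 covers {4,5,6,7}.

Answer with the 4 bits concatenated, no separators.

1100

s1 (pos 1,3,5,7): 0⊕1⊕0⊕0 = 1
s2 (pos 2,3,6,7): 1⊕1⊕0⊕0 = 0
s4 (pos 4,5,6,7): 1⊕0⊕0⊕0 = 1
Syndrome s4…s1 = 101 → error at position 5.
Flip position 5: 0111000 → 0111100
Read data bits from positions 3,5,6,7: 1100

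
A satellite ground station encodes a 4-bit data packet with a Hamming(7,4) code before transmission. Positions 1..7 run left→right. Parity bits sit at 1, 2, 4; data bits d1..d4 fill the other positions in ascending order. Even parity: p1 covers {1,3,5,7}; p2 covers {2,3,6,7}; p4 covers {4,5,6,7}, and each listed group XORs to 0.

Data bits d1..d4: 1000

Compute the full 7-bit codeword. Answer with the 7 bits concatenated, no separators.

1110000

Place data at non-parity positions: p1 p2 1 p4 0 0 0
p1 (pos 1,3,5,7): XOR of data positions = 1⊕0⊕0 = 1
p2 (pos 2,3,6,7): XOR of data positions = 1⊕0⊕0 = 1
p4 (pos 4,5,6,7): XOR of data positions = 0⊕0⊕0 = 0
Codeword: 1110000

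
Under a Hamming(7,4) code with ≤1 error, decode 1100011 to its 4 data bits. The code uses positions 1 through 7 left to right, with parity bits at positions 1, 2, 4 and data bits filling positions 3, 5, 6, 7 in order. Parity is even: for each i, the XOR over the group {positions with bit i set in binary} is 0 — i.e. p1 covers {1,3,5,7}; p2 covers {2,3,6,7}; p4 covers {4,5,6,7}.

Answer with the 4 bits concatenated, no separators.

s1 (pos 1,3,5,7): 1⊕0⊕0⊕1 = 0
s2 (pos 2,3,6,7): 1⊕0⊕1⊕1 = 1
s4 (pos 4,5,6,7): 0⊕0⊕1⊕1 = 0
Syndrome s4…s1 = 010 → error at position 2.
Flip position 2: 1100011 → 1000011
Read data bits from positions 3,5,6,7: 0011

0011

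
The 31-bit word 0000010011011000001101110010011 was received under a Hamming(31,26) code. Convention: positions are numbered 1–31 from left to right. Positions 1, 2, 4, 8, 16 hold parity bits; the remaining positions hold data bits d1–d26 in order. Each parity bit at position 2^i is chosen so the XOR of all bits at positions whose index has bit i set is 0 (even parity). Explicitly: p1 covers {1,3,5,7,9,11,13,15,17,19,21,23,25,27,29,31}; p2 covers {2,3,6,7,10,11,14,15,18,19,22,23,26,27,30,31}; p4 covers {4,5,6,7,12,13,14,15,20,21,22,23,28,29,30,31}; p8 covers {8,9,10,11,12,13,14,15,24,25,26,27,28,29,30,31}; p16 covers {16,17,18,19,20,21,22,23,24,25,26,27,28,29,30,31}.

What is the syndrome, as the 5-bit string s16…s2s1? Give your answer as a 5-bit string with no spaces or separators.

s1 (pos 1,3,5,7,9,11,13,15,17,19,21,23,25,27,29,31): 0⊕0⊕0⊕0⊕1⊕0⊕1⊕0⊕0⊕1⊕0⊕1⊕0⊕1⊕0⊕1 = 0
s2 (pos 2,3,6,7,10,11,14,15,18,19,22,23,26,27,30,31): 0⊕0⊕1⊕0⊕1⊕0⊕0⊕0⊕0⊕1⊕1⊕1⊕0⊕1⊕1⊕1 = 0
s4 (pos 4,5,6,7,12,13,14,15,20,21,22,23,28,29,30,31): 0⊕0⊕1⊕0⊕1⊕1⊕0⊕0⊕1⊕0⊕1⊕1⊕0⊕0⊕1⊕1 = 0
s8 (pos 8,9,10,11,12,13,14,15,24,25,26,27,28,29,30,31): 0⊕1⊕1⊕0⊕1⊕1⊕0⊕0⊕1⊕0⊕0⊕1⊕0⊕0⊕1⊕1 = 0
s16 (pos 16,17,18,19,20,21,22,23,24,25,26,27,28,29,30,31): 0⊕0⊕0⊕1⊕1⊕0⊕1⊕1⊕1⊕0⊕0⊕1⊕0⊕0⊕1⊕1 = 0
Syndrome s16…s1 = 00000 → no error.

00000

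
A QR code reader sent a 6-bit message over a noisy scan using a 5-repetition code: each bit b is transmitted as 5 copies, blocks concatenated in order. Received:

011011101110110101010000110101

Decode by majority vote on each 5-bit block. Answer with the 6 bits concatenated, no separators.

Block 1 (01101): 3 ones → 1
Block 2 (11011): 4 ones → 1
Block 3 (10110): 3 ones → 1
Block 4 (10101): 3 ones → 1
Block 5 (00001): 1 one → 0
Block 6 (10101): 3 ones → 1

111101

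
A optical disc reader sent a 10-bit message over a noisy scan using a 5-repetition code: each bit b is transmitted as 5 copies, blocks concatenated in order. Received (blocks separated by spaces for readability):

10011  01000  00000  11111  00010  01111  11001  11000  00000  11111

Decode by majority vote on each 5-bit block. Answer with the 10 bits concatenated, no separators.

1001011001

Block 1 (10011): 3 ones → 1
Block 2 (01000): 1 one → 0
Block 3 (00000): 0 ones → 0
Block 4 (11111): 5 ones → 1
Block 5 (00010): 1 one → 0
Block 6 (01111): 4 ones → 1
Block 7 (11001): 3 ones → 1
Block 8 (11000): 2 ones → 0
Block 9 (00000): 0 ones → 0
Block 10 (11111): 5 ones → 1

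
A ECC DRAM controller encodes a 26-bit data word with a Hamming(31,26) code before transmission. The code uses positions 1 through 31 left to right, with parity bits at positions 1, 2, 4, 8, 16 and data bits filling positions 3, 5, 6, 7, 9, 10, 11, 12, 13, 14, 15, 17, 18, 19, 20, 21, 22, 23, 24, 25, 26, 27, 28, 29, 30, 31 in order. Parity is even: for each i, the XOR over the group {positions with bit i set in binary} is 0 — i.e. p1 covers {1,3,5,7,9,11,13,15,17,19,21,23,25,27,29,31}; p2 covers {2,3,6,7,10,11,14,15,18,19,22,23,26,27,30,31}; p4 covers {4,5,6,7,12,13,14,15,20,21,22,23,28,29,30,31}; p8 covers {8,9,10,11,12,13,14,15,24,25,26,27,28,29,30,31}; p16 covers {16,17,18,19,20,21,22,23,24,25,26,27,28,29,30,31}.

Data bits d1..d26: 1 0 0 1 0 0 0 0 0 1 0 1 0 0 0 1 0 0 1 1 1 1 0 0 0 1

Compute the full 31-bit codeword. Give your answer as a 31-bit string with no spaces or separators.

1010001000000101100010011110001

Place data at non-parity positions: p1 p2 1 p4 0 0 1 p8 0 0 0 0 0 1 0 p16 1 0 0 0 1 0 0 1 1 1 1 0 0 0 1
p1 (pos 1,3,5,7,9,11,13,15,17,19,21,23,25,27,29,31): XOR of data positions = 1⊕0⊕1⊕0⊕0⊕0⊕0⊕1⊕0⊕1⊕0⊕1⊕1⊕0⊕1 = 1
p2 (pos 2,3,6,7,10,11,14,15,18,19,22,23,26,27,30,31): XOR of data positions = 1⊕0⊕1⊕0⊕0⊕1⊕0⊕0⊕0⊕0⊕0⊕1⊕1⊕0⊕1 = 0
p4 (pos 4,5,6,7,12,13,14,15,20,21,22,23,28,29,30,31): XOR of data positions = 0⊕0⊕1⊕0⊕0⊕1⊕0⊕0⊕1⊕0⊕0⊕0⊕0⊕0⊕1 = 0
p8 (pos 8,9,10,11,12,13,14,15,24,25,26,27,28,29,30,31): XOR of data positions = 0⊕0⊕0⊕0⊕0⊕1⊕0⊕1⊕1⊕1⊕1⊕0⊕0⊕0⊕1 = 0
p16 (pos 16,17,18,19,20,21,22,23,24,25,26,27,28,29,30,31): XOR of data positions = 1⊕0⊕0⊕0⊕1⊕0⊕0⊕1⊕1⊕1⊕1⊕0⊕0⊕0⊕1 = 1
Codeword: 1010001000000101100010011110001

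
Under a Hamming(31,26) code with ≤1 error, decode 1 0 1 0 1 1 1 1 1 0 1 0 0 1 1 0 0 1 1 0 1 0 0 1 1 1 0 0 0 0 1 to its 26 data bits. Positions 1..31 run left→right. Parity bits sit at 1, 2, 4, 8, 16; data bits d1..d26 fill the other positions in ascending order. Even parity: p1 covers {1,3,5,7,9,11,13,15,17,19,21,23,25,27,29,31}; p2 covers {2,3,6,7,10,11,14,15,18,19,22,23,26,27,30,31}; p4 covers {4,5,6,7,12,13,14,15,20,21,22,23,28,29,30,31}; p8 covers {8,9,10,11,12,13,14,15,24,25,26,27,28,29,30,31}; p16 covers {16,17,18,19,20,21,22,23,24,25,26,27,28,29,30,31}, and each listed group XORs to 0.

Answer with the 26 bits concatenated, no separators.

s1 (pos 1,3,5,7,9,11,13,15,17,19,21,23,25,27,29,31): 1⊕1⊕1⊕1⊕1⊕1⊕0⊕1⊕0⊕1⊕1⊕0⊕1⊕0⊕0⊕1 = 1
s2 (pos 2,3,6,7,10,11,14,15,18,19,22,23,26,27,30,31): 0⊕1⊕1⊕1⊕0⊕1⊕1⊕1⊕1⊕1⊕0⊕0⊕1⊕0⊕0⊕1 = 0
s4 (pos 4,5,6,7,12,13,14,15,20,21,22,23,28,29,30,31): 0⊕1⊕1⊕1⊕0⊕0⊕1⊕1⊕0⊕1⊕0⊕0⊕0⊕0⊕0⊕1 = 1
s8 (pos 8,9,10,11,12,13,14,15,24,25,26,27,28,29,30,31): 1⊕1⊕0⊕1⊕0⊕0⊕1⊕1⊕1⊕1⊕1⊕0⊕0⊕0⊕0⊕1 = 1
s16 (pos 16,17,18,19,20,21,22,23,24,25,26,27,28,29,30,31): 0⊕0⊕1⊕1⊕0⊕1⊕0⊕0⊕1⊕1⊕1⊕0⊕0⊕0⊕0⊕1 = 1
Syndrome s16…s1 = 11101 → error at position 29.
Flip position 29: 1010111110100110011010011100001 → 1010111110100110011010011100101
Read data bits from positions 3,5,6,7,9,10,11,12,13,14,15,17,18,19,20,21,22,23,24,25,26,27,28,29,30,31: 11111010011011010011100101

11111010011011010011100101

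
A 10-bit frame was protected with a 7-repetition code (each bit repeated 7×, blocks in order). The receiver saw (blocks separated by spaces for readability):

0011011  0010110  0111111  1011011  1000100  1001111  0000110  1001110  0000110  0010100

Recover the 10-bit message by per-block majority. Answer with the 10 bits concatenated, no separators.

1011010100

Block 1 (0011011): 4 ones → 1
Block 2 (0010110): 3 ones → 0
Block 3 (0111111): 6 ones → 1
Block 4 (1011011): 5 ones → 1
Block 5 (1000100): 2 ones → 0
Block 6 (1001111): 5 ones → 1
Block 7 (0000110): 2 ones → 0
Block 8 (1001110): 4 ones → 1
Block 9 (0000110): 2 ones → 0
Block 10 (0010100): 2 ones → 0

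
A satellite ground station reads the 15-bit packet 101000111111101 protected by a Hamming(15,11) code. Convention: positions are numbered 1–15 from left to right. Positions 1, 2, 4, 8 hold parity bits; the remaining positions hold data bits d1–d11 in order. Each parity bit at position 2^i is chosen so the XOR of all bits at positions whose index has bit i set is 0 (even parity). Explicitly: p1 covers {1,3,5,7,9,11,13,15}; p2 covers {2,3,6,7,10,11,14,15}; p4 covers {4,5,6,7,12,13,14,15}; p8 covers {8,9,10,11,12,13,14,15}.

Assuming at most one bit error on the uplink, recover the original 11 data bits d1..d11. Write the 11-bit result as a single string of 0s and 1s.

10011101101

s1 (pos 1,3,5,7,9,11,13,15): 1⊕1⊕0⊕1⊕1⊕1⊕1⊕1 = 1
s2 (pos 2,3,6,7,10,11,14,15): 0⊕1⊕0⊕1⊕1⊕1⊕0⊕1 = 1
s4 (pos 4,5,6,7,12,13,14,15): 0⊕0⊕0⊕1⊕1⊕1⊕0⊕1 = 0
s8 (pos 8,9,10,11,12,13,14,15): 1⊕1⊕1⊕1⊕1⊕1⊕0⊕1 = 1
Syndrome s8…s1 = 1011 → error at position 11.
Flip position 11: 101000111111101 → 101000111101101
Read data bits from positions 3,5,6,7,9,10,11,12,13,14,15: 10011101101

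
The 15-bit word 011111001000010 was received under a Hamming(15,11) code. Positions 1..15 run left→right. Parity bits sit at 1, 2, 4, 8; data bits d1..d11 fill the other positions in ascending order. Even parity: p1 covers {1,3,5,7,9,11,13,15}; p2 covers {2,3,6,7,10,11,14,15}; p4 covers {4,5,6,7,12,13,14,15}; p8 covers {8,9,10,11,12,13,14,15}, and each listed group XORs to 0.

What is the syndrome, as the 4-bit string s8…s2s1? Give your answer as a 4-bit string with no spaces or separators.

0001

s1 (pos 1,3,5,7,9,11,13,15): 0⊕1⊕1⊕0⊕1⊕0⊕0⊕0 = 1
s2 (pos 2,3,6,7,10,11,14,15): 1⊕1⊕1⊕0⊕0⊕0⊕1⊕0 = 0
s4 (pos 4,5,6,7,12,13,14,15): 1⊕1⊕1⊕0⊕0⊕0⊕1⊕0 = 0
s8 (pos 8,9,10,11,12,13,14,15): 0⊕1⊕0⊕0⊕0⊕0⊕1⊕0 = 0
Syndrome s8…s1 = 0001 → error at position 1.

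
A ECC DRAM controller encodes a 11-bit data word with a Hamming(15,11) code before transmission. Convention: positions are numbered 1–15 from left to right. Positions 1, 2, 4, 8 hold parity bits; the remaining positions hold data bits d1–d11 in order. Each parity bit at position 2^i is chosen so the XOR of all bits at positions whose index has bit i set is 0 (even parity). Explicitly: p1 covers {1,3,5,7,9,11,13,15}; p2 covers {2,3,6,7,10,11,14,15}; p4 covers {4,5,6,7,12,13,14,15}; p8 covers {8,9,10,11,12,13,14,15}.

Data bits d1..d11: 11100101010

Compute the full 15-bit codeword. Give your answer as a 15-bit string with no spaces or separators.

001011010101010

Place data at non-parity positions: p1 p2 1 p4 1 1 0 p8 0 1 0 1 0 1 0
p1 (pos 1,3,5,7,9,11,13,15): XOR of data positions = 1⊕1⊕0⊕0⊕0⊕0⊕0 = 0
p2 (pos 2,3,6,7,10,11,14,15): XOR of data positions = 1⊕1⊕0⊕1⊕0⊕1⊕0 = 0
p4 (pos 4,5,6,7,12,13,14,15): XOR of data positions = 1⊕1⊕0⊕1⊕0⊕1⊕0 = 0
p8 (pos 8,9,10,11,12,13,14,15): XOR of data positions = 0⊕1⊕0⊕1⊕0⊕1⊕0 = 1
Codeword: 001011010101010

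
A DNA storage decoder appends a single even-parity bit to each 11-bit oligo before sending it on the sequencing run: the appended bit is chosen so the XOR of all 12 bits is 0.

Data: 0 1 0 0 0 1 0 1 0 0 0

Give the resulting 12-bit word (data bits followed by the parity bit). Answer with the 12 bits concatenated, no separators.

XOR of the 11 data bits: 0⊕1⊕0⊕0⊕0⊕1⊕0⊕1⊕0⊕0⊕0 = 1
Parity bit = 1 (so all 12 bits XOR to 0).

010001010001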